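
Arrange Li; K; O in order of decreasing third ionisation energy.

Li, O, K

IE_3 is the cost of taking one more electron from the +2 cation: Li²⁺ is already 1 electron into the core; K²⁺ is already 1 electron into the core; O²⁺ still has 4 valence electrons.
Usually core removal costs more than valence removal, but here the competition is close: a tightly held n=2 valence electron can cost more to remove than an n=3 core electron, so the actual values have to decide it.
The numbers (kJ/mol): Li 11815, K 4420, O 5300.
So the third ionization energies run K < O < Li.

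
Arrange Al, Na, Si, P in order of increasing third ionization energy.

The third ionization energy removes an electron from the +2 ion. For each element: Al²⁺ still has 1 valence electron; Na²⁺ is already 1 electron into the core; Si²⁺ still has 2 valence electrons; P²⁺ still has 3 valence electrons.
Pulling an electron out of a noble-gas core costs far more than removing a remaining valence electron, so Na sits at the high end of IE_3.
Valence configurations: Al²⁺ [Ne]3s¹, Si²⁺ [Ne]3s², P²⁺ [Ne]3s²3p¹.
P²⁺ loses a lone 3p electron whereas Si²⁺ must break into a filled 3s² pair, so IE_3(Si) > IE_3(P) even though P has the higher nuclear charge.
Tabulated IE_3 (kJ/mol): Al 2745, Na 6910, Si 3232, P 2914.
So the third ionization energies run Al < P < Si < Na.

Al < P < Si < Na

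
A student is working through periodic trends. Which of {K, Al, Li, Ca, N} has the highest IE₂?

Li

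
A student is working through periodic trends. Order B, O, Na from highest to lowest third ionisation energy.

Na, O, B

IE_3 is the cost of taking one more electron from the +2 cation: B²⁺ still has 1 valence electron; O²⁺ still has 4 valence electrons; Na²⁺ is already 1 electron into the core.
Pulling an electron out of a noble-gas core costs far more than removing a remaining valence electron, so Na sits at the high end of IE_3.
Valence configurations: B²⁺ [He]2s¹, O²⁺ [He]2s²2p².
Tabulated IE_3 (kJ/mol): B 3660, O 5300, Na 6910.
So the third ionization energies run B < O < Na.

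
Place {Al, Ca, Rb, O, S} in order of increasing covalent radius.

O is in period 2, group 16; Al is in period 3, group 13; S is in period 3, group 16; Ca is in period 4, group 2; Rb is in period 5, group 1.
Across a period the added protons contract the valence shell; down a group each new principal shell makes the atom larger.
Here both period and group differ, so the two effects have to be weighed against each other.
S > O: they share group 16; the group trend gives S the larger value.
Al > S: both are in period 3; the period trend gives Al the larger value.
Ca > Al: relative to Al, both the across-period and down-group shifts push Ca's atomic radius up.
Rb > Ca: relative to Ca, both the across-period and down-group shifts push Rb's atomic radius up.
Approximate values (pm): O 63, Al 126, S 103, Ca 171, Rb 210.
So from smallest to largest: O < S < Al < Ca < Rb.

O, S, Al, Ca, Rb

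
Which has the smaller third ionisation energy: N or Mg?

IE_3 is the cost of taking one more electron from the +2 cation: N²⁺ still has 3 valence electrons; Mg²⁺ is the bare [Ne] core.
Pulling an electron out of a noble-gas core costs far more than removing a remaining valence electron, so Mg sits at the high end of IE_3.
Tabulated IE_3 (kJ/mol): N 4578, Mg 7733.
Hence IE_3: N < Mg.

N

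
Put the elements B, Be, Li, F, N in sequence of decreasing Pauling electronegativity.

Li is in period 2, group 1; Be is in period 2, group 2; B is in period 2, group 13; N is in period 2, group 15; F is in period 2, group 17.
Smaller atoms with higher effective nuclear charge are more electronegative.
All lie in period 2, so electronegativity increases left to right.
So from highest to lowest: F > N > B > Be > Li.

F, N, B, Be, Li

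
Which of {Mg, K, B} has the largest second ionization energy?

K

After 1 electron has been removed, what remains? Mg⁺ still has 1 valence electron; K⁺ is the bare [Ar] core; B⁺ still has 2 valence electrons.
Pulling an electron out of a noble-gas core costs far more than removing a remaining valence electron, so K sits at the high end of IE_2.
Valence configurations: Mg⁺ [Ne]3s¹, B⁺ [He]2s².
Tabulated IE_2 (kJ/mol): Mg 1451, K 3052, B 2427.
Putting it together, IE_2: Mg < B < K.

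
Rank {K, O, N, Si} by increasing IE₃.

Si, K, N, O

The third ionization energy removes an electron from the +2 ion. For each element: K²⁺ is already 1 electron into the core; O²⁺ still has 4 valence electrons; N²⁺ still has 3 valence electrons; Si²⁺ still has 2 valence electrons.
Usually core removal costs more than valence removal, but here the competition is close: a tightly held n=2 valence electron can cost more to remove than an n=3 core electron, so the actual values have to decide it.
Valence configurations: O²⁺ [He]2s²2p², N²⁺ [He]2s²2p¹, Si²⁺ [Ne]3s².
The numbers (kJ/mol): K 4420, O 5300, N 4578, Si 3232.
So the third ionization energies run Si < K < N < O.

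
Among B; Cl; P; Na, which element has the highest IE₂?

After 1 electron has been removed, what remains? B⁺ still has 2 valence electrons; Cl⁺ still has 6 valence electrons; P⁺ still has 4 valence electrons; Na⁺ is the bare [Ne] core.
Pulling an electron out of a noble-gas core costs far more than removing a remaining valence electron, so Na sits at the high end of IE_2.
Valence configurations: B⁺ [He]2s², Cl⁺ [Ne]3s²3p⁴, P⁺ [Ne]3s²3p².
Approximate IE_2 values (kJ/mol): B 2427, Cl 2298, P 1907, Na 4562.
So the second ionization energies run P < Cl < B < Na.

Na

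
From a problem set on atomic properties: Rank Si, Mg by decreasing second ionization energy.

Si > Mg

After 1 electron has been removed, what remains? Si⁺ still has 3 valence electrons; Mg⁺ still has 1 valence electron.
All are still removing valence electrons, so compare the +1 ions as you would atoms: IE_2 generally rises across a period (higher Z_eff) and falls down a group (larger shell), subject to the usual subshell exceptions.
Valence configurations: Si⁺ [Ne]3s²3p¹, Mg⁺ [Ne]3s¹.
Approximate IE_2 values (kJ/mol): Si 1577, Mg 1451.
Overall IE_2 order: Mg < Si.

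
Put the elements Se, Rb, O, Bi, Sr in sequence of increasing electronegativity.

Rb, Sr, Bi, Se, O

O is in period 2, group 16; Se is in period 4, group 16; Rb is in period 5, group 1; Sr is in period 5, group 2; Bi is in period 6, group 15.
Electronegativity increases across a period and decreases down a group, tracking effective nuclear charge and atomic size.
Here both period and group differ, so the two effects have to be weighed against each other.
Sr > Rb: Sr lies to the right of Rb in period 5, so the across-period effect alone puts Sr higher.
Bi > Sr: the two effects oppose for this pair; the across-period effect wins (2.02 vs 0.95).
Se > Bi: relative to Bi, both the across-period and down-group shifts push Se's electronegativity up.
O > Se: they share group 16; the group trend gives O the larger value.
Approximate values (Pauling): O 3.44, Se 2.55, Rb 0.82, Sr 0.95, Bi 2.02.
So from lowest to highest: Rb < Sr < Bi < Se < O.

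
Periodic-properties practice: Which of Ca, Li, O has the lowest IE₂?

Consider each +1 ion: Ca⁺ still has 1 valence electron; Li⁺ is the bare [He] core; O⁺ still has 5 valence electrons.
Pulling an electron out of a noble-gas core costs far more than removing a remaining valence electron, so Li sits at the high end of IE_2.
Valence configurations: Ca⁺ [Ar]4s¹, O⁺ [He]2s²2p³.
Approximate IE_2 values (kJ/mol): Ca 1145, Li 7298, O 3388.
Overall IE_2 order: Ca < O < Li.

Ca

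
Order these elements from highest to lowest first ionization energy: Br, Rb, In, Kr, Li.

Li is in period 2, group 1; Br is in period 4, group 17; Kr is in period 4, group 18; Rb is in period 5, group 1; In is in period 5, group 13.
Across a period the outer electron is held more tightly (higher IE₁); down a group it sits in a higher shell, more shielded, and comes off more easily.
Here both period and group differ, so the two effects have to be weighed against each other.
Li > Rb: Li sits above Rb in group 1, so the down-group effect alone puts Li higher.
In > Li: period and group pull opposite ways; the across-period shift dominates (558 vs 520 kJ/mol).
Br > In: relative to In, both the across-period and down-group shifts push Br's first ionization energy up.
Kr > Br: both are in period 4; the period trend gives Kr the larger value.
Approximate values (kJ/mol): Li 520, Br 1140, Kr 1351, Rb 403, In 558.
So from highest to lowest: Kr > Br > In > Li > Rb.

Kr, Br, In, Li, Rb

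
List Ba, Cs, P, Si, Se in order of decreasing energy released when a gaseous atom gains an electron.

Si is in period 3, group 14; P is in period 3, group 15; Se is in period 4, group 16; Cs is in period 6, group 1; Ba is in period 6, group 2.
EA tends to increase across a period and decrease down a group, though the pattern is less regular than for IE or radius.
Neither a single period nor a single group — weigh both effects.
Cs > Ba: this pair runs against the simple trend — see the exception note.
P > Cs: both effects reinforce here, so P is clearly the higher of the two.
Si > P: this pair runs against the simple trend — see the exception note.
Se > Si: the two effects oppose for this pair; the across-period effect wins (195 vs 134 kJ/mol).
Note the exception: Cs has a higher electron affinity than Ba, contrary to the simple trend — adding an electron to Ba (ns²) has to open a new, higher-energy np subshell, which is unfavourable.
Note the exception: Si has a higher electron affinity than P, contrary to the simple trend — adding an electron to P's half-filled 3p³ is unfavourable, so Si (3p²) has the more exothermic EA.
Approximate values (kJ/mol): Si 134, P 72, Se 195, Cs 46, Ba 14.
So from highest to lowest: Se > Si > P > Cs > Ba.

Se, Si, P, Cs, Ba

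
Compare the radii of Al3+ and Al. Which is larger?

Al

Forming Al3+ removes 3 electrons from Al. Fewer electrons for the same nuclear charge means less shielding and a higher Z_eff on the remaining electrons, and for main-group metals the entire outer shell is lost.
A cation is smaller than its parent atom: Al3+ < Al.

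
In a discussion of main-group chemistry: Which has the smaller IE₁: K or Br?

K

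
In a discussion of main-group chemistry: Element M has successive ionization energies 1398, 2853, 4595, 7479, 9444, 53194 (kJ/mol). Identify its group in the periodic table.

Group 15

Look for the largest jump between consecutive ionization energies: IE6/IE5 ≈ 5.6, far larger than any earlier ratio.
That jump marks the point where a core electron is being removed. So the atom has 5 valence electrons.
A main-group element with 5 valence electrons is in group 15.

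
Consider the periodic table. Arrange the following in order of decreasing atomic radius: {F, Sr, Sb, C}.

C is in period 2, group 14; F is in period 2, group 17; Sr is in period 5, group 2; Sb is in period 5, group 15.
Moving right in a period, electrons are added to the same shell under a stronger nuclear pull, so atoms get smaller; moving down, a new shell is opened and atoms get larger.
Here both period and group differ, so the two effects have to be weighed against each other.
C > F: C lies to the left of F in period 2, so the across-period effect alone puts C larger.
Sb > C: the two effects oppose for this pair; the down-group effect wins (140 vs 75 pm).
Sr > Sb: Sr lies to the left of Sb in period 5, so the across-period effect alone puts Sr larger.
Tabulated atomic radius (pm): C 75, F 64, Sr 185, Sb 140.
So from largest to smallest: Sr > Sb > C > F.

Sr > Sb > C > F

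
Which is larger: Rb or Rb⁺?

Rb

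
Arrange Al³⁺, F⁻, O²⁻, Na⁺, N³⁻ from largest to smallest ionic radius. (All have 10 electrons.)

All of these have 10 electrons, so size is governed by nuclear charge alone: the more protons, the stronger the pull on the same electron cloud, and the smaller the ion.
Nuclear charges: Al³⁺ (Z=13), Na⁺ (Z=11), F⁻ (Z=9), O²⁻ (Z=8), N³⁻ (Z=7).
Largest to smallest: N³⁻ > O²⁻ > F⁻ > Na⁺ > Al³⁺.

N³⁻ > O²⁻ > F⁻ > Na⁺ > Al³⁺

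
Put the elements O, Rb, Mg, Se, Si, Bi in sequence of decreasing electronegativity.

O > Se > Bi > Si > Mg > Rb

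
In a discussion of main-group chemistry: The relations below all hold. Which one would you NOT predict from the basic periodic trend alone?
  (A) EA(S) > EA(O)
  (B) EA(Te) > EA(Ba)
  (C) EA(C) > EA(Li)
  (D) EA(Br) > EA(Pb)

The general trend: electron affinity increases across a period and decreases down a group.
(A) S (period 3, group 16) vs O (period 2, group 16): the stated order contradicts the simple trend.
(B) Te (period 5, group 16) vs Ba (period 6, group 2): the stated order agrees with the simple trend.
(C) C (period 2, group 14) vs Li (period 2, group 1): the stated order agrees with the simple trend.
(D) Br (period 4, group 17) vs Pb (period 6, group 14): the stated order agrees with the simple trend.
The exception is (A): the compact 2p subshell of O repels the added electron more than S's larger 3p does.

(A)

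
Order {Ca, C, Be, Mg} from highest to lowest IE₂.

C > Be > Mg > Ca

IE_2 is the cost of taking one more electron from the +1 cation: Ca⁺ still has 1 valence electron; C⁺ still has 3 valence electrons; Be⁺ still has 1 valence electron; Mg⁺ still has 1 valence electron.
All are still removing valence electrons, so compare the +1 ions as you would atoms: IE_2 generally rises across a period (higher Z_eff) and falls down a group (larger shell), subject to the usual subshell exceptions.
Valence configurations: Ca⁺ [Ar]4s¹, C⁺ [He]2s²2p¹, Be⁺ [He]2s¹, Mg⁺ [Ne]3s¹.
The numbers (kJ/mol): Ca 1145, C 2353, Be 1757, Mg 1451.
Overall IE_2 order: Ca < Mg < Be < C.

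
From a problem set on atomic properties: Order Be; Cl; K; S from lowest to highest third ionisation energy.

IE_3 is the cost of taking one more electron from the +2 cation: Be²⁺ is the bare [He] core; Cl²⁺ still has 5 valence electrons; K²⁺ is already 1 electron into the core; S²⁺ still has 4 valence electrons.
Breaking into a closed-shell core is much more expensive than removing a leftover valence electron — K and Be have the largest IE_3 here.
Valence configurations: Cl²⁺ [Ne]3s²3p³, S²⁺ [Ne]3s²3p².
Tabulated IE_3 (kJ/mol): Be 14849, Cl 3822, K 4420, S 3357.
Overall IE_3 order: S < Cl < K < Be.

S, Cl, K, Be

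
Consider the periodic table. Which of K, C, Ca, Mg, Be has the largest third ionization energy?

Be

After 2 electrons have been removed, what remains? K²⁺ is already 1 electron into the core; C²⁺ still has 2 valence electrons; Ca²⁺ is the bare [Ar] core; Mg²⁺ is the bare [Ne] core; Be²⁺ is the bare [He] core.
Usually core removal costs more than valence removal, but here the competition is close: a tightly held n=2 valence electron can cost more to remove than an n=3 core electron, so the actual values have to decide it.
The numbers (kJ/mol): K 4420, C 4620, Ca 4912, Mg 7733, Be 14849.
Overall IE_3 order: K < C < Ca < Mg < Be.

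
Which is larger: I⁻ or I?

I⁻

Forming I⁻ adds 1 electron to I. More electron–electron repulsion in the same shell, with unchanged nuclear charge, lets the cloud expand.
An anion is larger than its parent atom: I⁻ > I.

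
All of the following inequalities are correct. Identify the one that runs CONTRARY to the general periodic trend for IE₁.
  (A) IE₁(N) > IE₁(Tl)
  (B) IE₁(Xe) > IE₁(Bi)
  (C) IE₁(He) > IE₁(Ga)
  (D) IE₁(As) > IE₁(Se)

(D)

The general trend: IE₁ increases across a period and decreases down a group.
(A) N (period 2, group 15) vs Tl (period 6, group 13): the stated order agrees with the simple trend.
(B) Xe (period 5, group 18) vs Bi (period 6, group 15): the stated order agrees with the simple trend.
(C) He (period 1, group 18) vs Ga (period 4, group 13): the stated order agrees with the simple trend.
(D) As (period 4, group 15) vs Se (period 4, group 16): the stated order contradicts the simple trend.
The exception is (D): Se (4p⁴) ionizes more easily than half-filled As (4p³).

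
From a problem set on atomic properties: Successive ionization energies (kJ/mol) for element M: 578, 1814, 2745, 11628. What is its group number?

Group 13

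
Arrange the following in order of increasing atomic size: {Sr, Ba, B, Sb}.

B, Sb, Sr, Ba

B is in period 2, group 13; Sr is in period 5, group 2; Sb is in period 5, group 15; Ba is in period 6, group 2.
Across a period the added protons contract the valence shell; down a group each new principal shell makes the atom larger.
Here both period and group differ, so the two effects have to be weighed against each other.
Sb > B: period and group pull opposite ways; the down-group shift dominates (140 vs 85 pm).
Sr > Sb: both are in period 5; the period trend gives Sr the larger value.
Ba > Sr: they share group 2; the group trend gives Ba the larger value.
Approximate values (pm): B 85, Sr 185, Sb 140, Ba 196.
So from smallest to largest: B < Sb < Sr < Ba.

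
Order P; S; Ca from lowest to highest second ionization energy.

The second ionization energy removes an electron from the +1 ion. For each element: P⁺ still has 4 valence electrons; S⁺ still has 5 valence electrons; Ca⁺ still has 1 valence electron.
All are still removing valence electrons, so compare the +1 ions as you would atoms: IE_2 generally rises across a period (higher Z_eff) and falls down a group (larger shell), subject to the usual subshell exceptions.
Valence configurations: P⁺ [Ne]3s²3p², S⁺ [Ne]3s²3p³, Ca⁺ [Ar]4s¹.
Tabulated IE_2 (kJ/mol): P 1907, S 2252, Ca 1145.
So the second ionization energies run Ca < P < S.

Ca < P < S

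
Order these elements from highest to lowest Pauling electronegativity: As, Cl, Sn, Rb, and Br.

Cl > Br > As > Sn > Rb

Smaller atoms with higher effective nuclear charge are more electronegative.
Neither a single period nor a single group — weigh both effects.
Sn > Rb: both are in period 5; the period trend gives Sn the larger value.
As > Sn: both effects reinforce here, so As is clearly the higher of the two.
Br > As: Br lies to the right of As in period 4, so the across-period effect alone puts Br higher.
Cl > Br: Cl sits above Br in group 17, so the down-group effect alone puts Cl higher.
Approximate values (Pauling): Cl 3.16, As 2.18, Br 2.96, Rb 0.82, Sn 1.96.
So from highest to lowest: Cl > Br > As > Sn > Rb.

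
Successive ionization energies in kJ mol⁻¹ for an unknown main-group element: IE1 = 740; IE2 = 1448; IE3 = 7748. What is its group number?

Group 2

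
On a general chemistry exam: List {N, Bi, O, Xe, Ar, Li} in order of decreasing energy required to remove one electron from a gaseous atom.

Ar > N > O > Xe > Bi > Li

Li is in period 2, group 1; N is in period 2, group 15; O is in period 2, group 16; Ar is in period 3, group 18; Xe is in period 5, group 18; Bi is in period 6, group 15.
Across a period the outer electron is held more tightly (higher IE₁); down a group it sits in a higher shell, more shielded, and comes off more easily.
Here both period and group differ, so the two effects have to be weighed against each other.
Bi > Li: the two effects oppose for this pair; the across-period effect wins (703 vs 520 kJ/mol).
Xe > Bi: relative to Bi, both the across-period and down-group shifts push Xe's first ionization energy up.
O > Xe: period and group pull opposite ways; the down-group shift dominates (1314 vs 1170 kJ/mol).
N > O: this pair runs against the simple trend — see the exception note.
Ar > N: the two effects oppose for this pair; the across-period effect wins (1521 vs 1402 kJ/mol).
Note the exception: N has a higher first ionization energy than O, contrary to the simple trend — pairing an electron in O's 2p⁴ costs repulsion energy, so O ionizes more easily than half-filled N (2p³).
Tabulated first ionization energy (kJ/mol): Li 520, N 1402, O 1314, Ar 1521, Xe 1170, Bi 703.
So from highest to lowest: Ar > N > O > Xe > Bi > Li.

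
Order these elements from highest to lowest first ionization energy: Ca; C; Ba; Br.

Br, C, Ca, Ba

C is in period 2, group 14; Ca is in period 4, group 2; Br is in period 4, group 17; Ba is in period 6, group 2.
First ionization energy rises across a period (greater Z_eff holds electrons more tightly) and falls down a group (valence electrons are farther from the nucleus).
Neither a single period nor a single group — weigh both effects.
Ca > Ba: they share group 2; the group trend gives Ca the larger value.
C > Ca: relative to Ca, both the across-period and down-group shifts push C's first ionization energy up.
Br > C: period and group pull opposite ways; the across-period shift dominates (1140 vs 1086 kJ/mol).
Approximate values (kJ/mol): C 1086, Ca 590, Br 1140, Ba 503.
So from highest to lowest: Br > C > Ca > Ba.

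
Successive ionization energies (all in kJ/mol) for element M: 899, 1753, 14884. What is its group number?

Look for the largest jump between consecutive ionization energies: IE3/IE2 ≈ 8.5, far larger than any earlier ratio.
That jump marks the point where a core electron is being removed. So the atom has 2 valence electrons.
A main-group element with 2 valence electrons is in group 2.

Group 2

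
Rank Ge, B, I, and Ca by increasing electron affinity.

B is in period 2, group 13; Ca is in period 4, group 2; Ge is in period 4, group 14; I is in period 5, group 17.
Electron affinity generally becomes more exothermic across a period toward the halogens and less exothermic down a group.
Neither a single period nor a single group — weigh both effects.
B > Ca: relative to Ca, both the across-period and down-group shifts push B's electron affinity up.
Ge > B: period and group pull opposite ways; the across-period shift dominates (119 vs 27 kJ/mol).
I > Ge: the two effects oppose for this pair; the across-period effect wins (295 vs 119 kJ/mol).
Approximate values (kJ/mol): B 27, Ca 2, Ge 119, I 295.
So from lowest to highest: Ca < B < Ge < I.

Ca < B < Ge < I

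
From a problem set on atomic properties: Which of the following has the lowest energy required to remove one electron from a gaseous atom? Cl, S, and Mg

Mg

Mg is in period 3, group 2; S is in period 3, group 16; Cl is in period 3, group 17.
First ionization energy rises across a period (greater Z_eff holds electrons more tightly) and falls down a group (valence electrons are farther from the nucleus).
All lie in period 3, so first ionization energy increases left to right.
The lowest energy required to remove one electron from a gaseous atom among these belongs to Mg.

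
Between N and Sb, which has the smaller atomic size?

N is in period 2, group 15; Sb is in period 5, group 15.
Moving right in a period, electrons are added to the same shell under a stronger nuclear pull, so atoms get smaller; moving down, a new shell is opened and atoms get larger.
All are in group 15, so atomic radius increases down the group.
So N has the smaller atomic size (N < Sb).

N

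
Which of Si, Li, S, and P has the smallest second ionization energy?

Si

After 1 electron has been removed, what remains? Si⁺ still has 3 valence electrons; Li⁺ is the bare [He] core; S⁺ still has 5 valence electrons; P⁺ still has 4 valence electrons.
Core electrons are held far more tightly than valence electrons, so Li tops the IE_2 order.
Valence configurations: Si⁺ [Ne]3s²3p¹, S⁺ [Ne]3s²3p³, P⁺ [Ne]3s²3p².
Approximate IE_2 values (kJ/mol): Si 1577, Li 7298, S 2252, P 1907.
Putting it together, IE_2: Si < P < S < Li.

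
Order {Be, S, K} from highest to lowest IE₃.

Be > K > S

IE_3 is the cost of taking one more electron from the +2 cation: Be²⁺ is the bare [He] core; S²⁺ still has 4 valence electrons; K²⁺ is already 1 electron into the core.
Core electrons are held far more tightly than valence electrons, so K and Be top the IE_3 order.
Tabulated IE_3 (kJ/mol): Be 14849, S 3357, K 4420.
Hence IE_3: S < K < Be.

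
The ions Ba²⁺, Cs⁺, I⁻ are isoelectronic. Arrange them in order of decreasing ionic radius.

All of these have 54 electrons, so size is governed by nuclear charge alone: the more protons, the stronger the pull on the same electron cloud, and the smaller the ion.
Nuclear charges: Ba²⁺ (Z=56), Cs⁺ (Z=55), I⁻ (Z=53).
Largest to smallest: I⁻ > Cs⁺ > Ba²⁺.

I⁻ > Cs⁺ > Ba²⁺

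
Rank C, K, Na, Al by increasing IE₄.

The fourth ionization energy removes an electron from the +3 ion. For each element: C³⁺ still has 1 valence electron; K³⁺ is already 2 electrons into the core; Na³⁺ is already 2 electrons into the core; Al³⁺ is the bare [Ne] core.
Usually core removal costs more than valence removal, but here the competition is close: a tightly held n=2 valence electron can cost more to remove than an n=3 core electron, so the actual values have to decide it.
Approximate IE_4 values (kJ/mol): C 6223, K 5877, Na 9543, Al 11577.
Hence IE_4: K < C < Na < Al.

K < C < Na < Al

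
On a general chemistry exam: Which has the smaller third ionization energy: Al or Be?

Al

Consider each +2 ion: Al²⁺ still has 1 valence electron; Be²⁺ is the bare [He] core.
Breaking into a closed-shell core is much more expensive than removing a leftover valence electron — Be has the largest IE_3 here.
Approximate IE_3 values (kJ/mol): Al 2745, Be 14849.
Overall IE_3 order: Al < Be.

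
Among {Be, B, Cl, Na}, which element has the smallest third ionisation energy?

B

The third ionization energy removes an electron from the +2 ion. For each element: Be²⁺ is the bare [He] core; B²⁺ still has 1 valence electron; Cl²⁺ still has 5 valence electrons; Na²⁺ is already 1 electron into the core.
Breaking into a closed-shell core is much more expensive than removing a leftover valence electron — Na and Be have the largest IE_3 here.
Valence configurations: B²⁺ [He]2s¹, Cl²⁺ [Ne]3s²3p³.
The numbers (kJ/mol): Be 14849, B 3660, Cl 3822, Na 6910.
Putting it together, IE_3: B < Cl < Na < Be.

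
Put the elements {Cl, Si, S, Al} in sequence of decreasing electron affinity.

Al is in period 3, group 13; Si is in period 3, group 14; S is in period 3, group 16; Cl is in period 3, group 17.
EA tends to increase across a period and decrease down a group, though the pattern is less regular than for IE or radius.
All lie in period 3, so electron affinity increases left to right.
So from highest to lowest: Cl > S > Si > Al.

Cl > S > Si > Al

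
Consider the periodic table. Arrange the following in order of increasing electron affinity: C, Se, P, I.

P < C < Se < I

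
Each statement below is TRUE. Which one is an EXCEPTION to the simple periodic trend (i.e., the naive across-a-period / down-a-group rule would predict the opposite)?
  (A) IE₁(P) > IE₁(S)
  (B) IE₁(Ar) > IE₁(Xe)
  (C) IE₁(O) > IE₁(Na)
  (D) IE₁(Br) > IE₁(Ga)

The general trend: first ionisation energy increases across a period and decreases down a group.
(A) P (period 3, group 15) vs S (period 3, group 16): the stated order contradicts the simple trend.
(B) Ar (period 3, group 18) vs Xe (period 5, group 18): the stated order agrees with the simple trend.
(C) O (period 2, group 16) vs Na (period 3, group 1): the stated order agrees with the simple trend.
(D) Br (period 4, group 17) vs Ga (period 4, group 13): the stated order agrees with the simple trend.
The exception is (A): S (3p⁴) ionizes more easily than half-filled P (3p³) because the paired 3p electron in S is pushed out by e⁻–e⁻ repulsion.

(A)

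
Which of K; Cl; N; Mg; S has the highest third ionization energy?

Mg

After 2 electrons have been removed, what remains? K²⁺ is already 1 electron into the core; Cl²⁺ still has 5 valence electrons; N²⁺ still has 3 valence electrons; Mg²⁺ is the bare [Ne] core; S²⁺ still has 4 valence electrons.
Usually core removal costs more than valence removal, but here the competition is close: a tightly held n=2 valence electron can cost more to remove than an n=3 core electron, so the actual values have to decide it.
Valence configurations: Cl²⁺ [Ne]3s²3p³, N²⁺ [He]2s²2p¹, S²⁺ [Ne]3s²3p².
Tabulated IE_3 (kJ/mol): K 4420, Cl 3822, N 4578, Mg 7733, S 3357.
Hence IE_3: S < Cl < K < N < Mg.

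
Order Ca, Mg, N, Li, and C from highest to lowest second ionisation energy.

After 1 electron has been removed, what remains? Ca⁺ still has 1 valence electron; Mg⁺ still has 1 valence electron; N⁺ still has 4 valence electrons; Li⁺ is the bare [He] core; C⁺ still has 3 valence electrons.
Breaking into a closed-shell core is much more expensive than removing a leftover valence electron — Li has the largest IE_2 here.
Valence configurations: Ca⁺ [Ar]4s¹, Mg⁺ [Ne]3s¹, N⁺ [He]2s²2p², C⁺ [He]2s²2p¹.
The numbers (kJ/mol): Ca 1145, Mg 1451, N 2856, Li 7298, C 2353.
Putting it together, IE_2: Ca < Mg < C < N < Li.

Li > N > C > Mg > Ca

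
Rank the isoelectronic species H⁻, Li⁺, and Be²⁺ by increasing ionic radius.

All of these have 2 electrons, so size is governed by nuclear charge alone: the more protons, the stronger the pull on the same electron cloud, and the smaller the ion.
Nuclear charges: Be²⁺ (Z=4), Li⁺ (Z=3), H⁻ (Z=1).
Smallest to largest: Be²⁺ < Li⁺ < H⁻.

Be²⁺ < Li⁺ < H⁻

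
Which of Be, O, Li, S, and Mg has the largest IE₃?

Be

After 2 electrons have been removed, what remains? Be²⁺ is the bare [He] core; O²⁺ still has 4 valence electrons; Li²⁺ is already 1 electron into the core; S²⁺ still has 4 valence electrons; Mg²⁺ is the bare [Ne] core.
Pulling an electron out of a noble-gas core costs far more than removing a remaining valence electron, so Mg, Li and Be sit at the high end of IE_3.
Valence configurations: O²⁺ [He]2s²2p², S²⁺ [Ne]3s²3p².
Approximate IE_3 values (kJ/mol): Be 14849, O 5300, Li 11815, S 3357, Mg 7733.
Overall IE_3 order: S < O < Mg < Li < Be.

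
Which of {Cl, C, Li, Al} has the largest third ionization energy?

Li

IE_3 is the cost of taking one more electron from the +2 cation: Cl²⁺ still has 5 valence electrons; C²⁺ still has 2 valence electrons; Li²⁺ is already 1 electron into the core; Al²⁺ still has 1 valence electron.
Core electrons are held far more tightly than valence electrons, so Li tops the IE_3 order.
Valence configurations: Cl²⁺ [Ne]3s²3p³, C²⁺ [He]2s², Al²⁺ [Ne]3s¹.
Approximate IE_3 values (kJ/mol): Cl 3822, C 4620, Li 11815, Al 2745.
Hence IE_3: Al < Cl < C < Li.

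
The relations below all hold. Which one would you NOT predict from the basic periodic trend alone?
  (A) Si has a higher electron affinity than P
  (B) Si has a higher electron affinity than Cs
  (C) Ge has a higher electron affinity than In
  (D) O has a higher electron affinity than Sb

The general trend: electron affinity increases across a period and decreases down a group.
(A) Si (period 3, group 14) vs P (period 3, group 15): the stated order contradicts the simple trend.
(B) Si (period 3, group 14) vs Cs (period 6, group 1): the stated order agrees with the simple trend.
(C) Ge (period 4, group 14) vs In (period 5, group 13): the stated order agrees with the simple trend.
(D) O (period 2, group 16) vs Sb (period 5, group 15): the stated order agrees with the simple trend.
The exception is (A): adding an electron to P's half-filled 3p³ is unfavourable, so Si (3p²) has the more exothermic EA.

(A)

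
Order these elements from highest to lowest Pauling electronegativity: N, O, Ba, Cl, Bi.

O > Cl > N > Bi > Ba

Smaller atoms with higher effective nuclear charge are more electronegative.
Here both period and group differ, so the two effects have to be weighed against each other.
Bi > Ba: both are in period 6; the period trend gives Bi the larger value.
N > Bi: they share group 15; the group trend gives N the larger value.
Cl > N: period and group pull opposite ways; the across-period shift dominates (3.16 vs 3.04).
O > Cl: period and group pull opposite ways; the down-group shift dominates (3.44 vs 3.16).
For reference (Pauling): N 3.04, O 3.44, Cl 3.16, Ba 0.89, Bi 2.02.
So from highest to lowest: O > Cl > N > Bi > Ba.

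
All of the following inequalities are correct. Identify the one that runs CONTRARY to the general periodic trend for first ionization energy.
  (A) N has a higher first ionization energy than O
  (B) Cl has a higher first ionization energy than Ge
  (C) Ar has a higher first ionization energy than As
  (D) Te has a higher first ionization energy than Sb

The general trend: first ionization energy increases across a period and decreases down a group.
(A) N (period 2, group 15) vs O (period 2, group 16): the stated order contradicts the simple trend.
(B) Cl (period 3, group 17) vs Ge (period 4, group 14): the stated order agrees with the simple trend.
(C) Ar (period 3, group 18) vs As (period 4, group 15): the stated order agrees with the simple trend.
(D) Te (period 5, group 16) vs Sb (period 5, group 15): the stated order agrees with the simple trend.
The exception is (A): pairing an electron in O's 2p⁴ costs repulsion energy, so O ionizes more easily than half-filled N (2p³).

(A)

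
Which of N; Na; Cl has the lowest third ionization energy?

Consider each +2 ion: N²⁺ still has 3 valence electrons; Na²⁺ is already 1 electron into the core; Cl²⁺ still has 5 valence electrons.
Pulling an electron out of a noble-gas core costs far more than removing a remaining valence electron, so Na sits at the high end of IE_3.
Valence configurations: N²⁺ [He]2s²2p¹, Cl²⁺ [Ne]3s²3p³.
Tabulated IE_3 (kJ/mol): N 4578, Na 6910, Cl 3822.
Overall IE_3 order: Cl < N < Na.

Cl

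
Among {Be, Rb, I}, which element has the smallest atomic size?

Be

Be is in period 2, group 2; Rb is in period 5, group 1; I is in period 5, group 17.
Atomic radius shrinks across a period as nuclear charge pulls the same shell inward, and grows down a group as new shells are added.
Neither a single period nor a single group — weigh both effects.
I > Be: the two effects oppose for this pair; the down-group effect wins (133 vs 102 pm).
Rb > I: Rb lies to the left of I in period 5, so the across-period effect alone puts Rb larger.
For reference (pm): Be 102, Rb 210, I 133.
The smallest atomic size among these belongs to Be.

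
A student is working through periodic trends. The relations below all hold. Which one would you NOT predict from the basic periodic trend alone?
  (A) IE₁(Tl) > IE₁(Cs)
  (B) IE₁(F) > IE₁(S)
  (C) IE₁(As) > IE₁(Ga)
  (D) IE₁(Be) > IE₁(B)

(D)

The general trend: first ionization energy increases across a period and decreases down a group.
(A) Tl (period 6, group 13) vs Cs (period 6, group 1): the stated order agrees with the simple trend.
(B) F (period 2, group 17) vs S (period 3, group 16): the stated order agrees with the simple trend.
(C) As (period 4, group 15) vs Ga (period 4, group 13): the stated order agrees with the simple trend.
(D) Be (period 2, group 2) vs B (period 2, group 13): the stated order contradicts the simple trend.
The exception is (D): removing B's lone 2p electron is easier than breaking Be's filled 2s².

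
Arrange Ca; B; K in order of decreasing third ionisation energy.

The third ionization energy removes an electron from the +2 ion. For each element: Ca²⁺ is the bare [Ar] core; B²⁺ still has 1 valence electron; K²⁺ is already 1 electron into the core.
Breaking into a closed-shell core is much more expensive than removing a leftover valence electron — K and Ca have the largest IE_3 here.
Tabulated IE_3 (kJ/mol): Ca 4912, B 3660, K 4420.
Hence IE_3: B < K < Ca.

Ca, K, B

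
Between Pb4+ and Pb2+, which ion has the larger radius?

Both ions have Z = 82 protons, but Pb4+ has lost more electrons, so its remaining electrons feel a larger effective nuclear charge per electron and are pulled in more tightly.
Higher positive charge → smaller ion, so Pb2+ > Pb4+.

Pb2+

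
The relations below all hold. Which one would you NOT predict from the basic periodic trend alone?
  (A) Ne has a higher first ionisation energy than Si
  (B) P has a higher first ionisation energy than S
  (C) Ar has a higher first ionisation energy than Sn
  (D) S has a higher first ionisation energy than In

The general trend: first ionisation energy increases across a period and decreases down a group.
(A) Ne (period 2, group 18) vs Si (period 3, group 14): the stated order agrees with the simple trend.
(B) P (period 3, group 15) vs S (period 3, group 16): the stated order contradicts the simple trend.
(C) Ar (period 3, group 18) vs Sn (period 5, group 14): the stated order agrees with the simple trend.
(D) S (period 3, group 16) vs In (period 5, group 13): the stated order agrees with the simple trend.
The exception is (B): S (3p⁴) ionizes more easily than half-filled P (3p³) because the paired 3p electron in S is pushed out by e⁻–e⁻ repulsion.

(B)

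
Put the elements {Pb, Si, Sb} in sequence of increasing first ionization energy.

Across a period the outer electron is held more tightly (higher IE₁); down a group it sits in a higher shell, more shielded, and comes off more easily.
Neither a single period nor a single group — weigh both effects.
Si > Pb: they share group 14; the group trend gives Si the larger value.
Sb > Si: period and group pull opposite ways; the across-period shift dominates (831 vs 786 kJ/mol).
For reference (kJ/mol): Si 786, Sb 831, Pb 716.
So from lowest to highest: Pb < Si < Sb.

Pb < Si < Sb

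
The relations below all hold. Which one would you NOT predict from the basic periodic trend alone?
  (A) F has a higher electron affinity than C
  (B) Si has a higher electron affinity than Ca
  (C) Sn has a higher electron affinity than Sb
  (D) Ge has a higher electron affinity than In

(C)

The general trend: electron affinity increases across a period and decreases down a group.
(A) F (period 2, group 17) vs C (period 2, group 14): the stated order agrees with the simple trend.
(B) Si (period 3, group 14) vs Ca (period 4, group 2): the stated order agrees with the simple trend.
(C) Sn (period 5, group 14) vs Sb (period 5, group 15): the stated order contradicts the simple trend.
(D) Ge (period 4, group 14) vs In (period 5, group 13): the stated order agrees with the simple trend.
The exception is (C): adding an electron to Sb's half-filled 5p³ is unfavourable, so Sn has the more exothermic EA.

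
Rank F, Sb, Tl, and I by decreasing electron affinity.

F > I > Sb > Tl

F is in period 2, group 17; Sb is in period 5, group 15; I is in period 5, group 17; Tl is in period 6, group 13.
Electron affinity generally becomes more exothermic across a period toward the halogens and less exothermic down a group.
Here both period and group differ, so the two effects have to be weighed against each other.
Sb > Tl: both effects reinforce here, so Sb is clearly the higher of the two.
I > Sb: I lies to the right of Sb in period 5, so the across-period effect alone puts I higher.
F > I: they share group 17; the group trend gives F the larger value.
For reference (kJ/mol): F 328, Sb 103, I 295, Tl 19.
So from highest to lowest: F > I > Sb > Tl.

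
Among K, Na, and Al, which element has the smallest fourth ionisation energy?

K

The fourth ionization energy removes an electron from the +3 ion. For each element: K³⁺ is already 2 electrons into the core; Na³⁺ is already 2 electrons into the core; Al³⁺ is the bare [Ne] core.
All of these are removing an electron from a noble-gas core or deeper; the smaller core (lower principal quantum number) is held far more tightly, and within a period the higher nuclear charge binds the same core more tightly.
Tabulated IE_4 (kJ/mol): K 5877, Na 9543, Al 11577.
Putting it together, IE_4: K < Na < Al.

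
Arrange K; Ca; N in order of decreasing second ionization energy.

K, N, Ca

After 1 electron has been removed, what remains? K⁺ is the bare [Ar] core; Ca⁺ still has 1 valence electron; N⁺ still has 4 valence electrons.
Breaking into a closed-shell core is much more expensive than removing a leftover valence electron — K has the largest IE_2 here.
Valence configurations: Ca⁺ [Ar]4s¹, N⁺ [He]2s²2p².
The numbers (kJ/mol): K 3052, Ca 1145, N 2856.
Overall IE_2 order: Ca < N < K.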